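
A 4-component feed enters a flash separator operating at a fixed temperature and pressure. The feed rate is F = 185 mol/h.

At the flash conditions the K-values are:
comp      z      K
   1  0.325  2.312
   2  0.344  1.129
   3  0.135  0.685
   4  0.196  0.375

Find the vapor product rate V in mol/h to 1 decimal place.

V = 125.3 mol/h

Newton iteration, V/F⁰ = 0.55:
  V/F = 0.550: g = 0.0510, g' = -0.391 → V/F = 0.680
  V/F = 0.680: g = -0.0012, g' = -0.414 → V/F = 0.678
Converged at V/F = 0.678.
Then V = V/F·F = 0.6776·185 = 125.3 mol/h and L = F − V = 59.7 mol/h.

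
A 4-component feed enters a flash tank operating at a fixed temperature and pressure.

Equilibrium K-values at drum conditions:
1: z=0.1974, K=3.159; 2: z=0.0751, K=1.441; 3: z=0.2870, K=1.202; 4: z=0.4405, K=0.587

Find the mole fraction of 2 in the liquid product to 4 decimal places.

Material balance + equilibrium reduce to Σ zᵢ(Kᵢ−1)/(1+V/F(Kᵢ−1)) = 0.
g(0) = ΣzᵢKᵢ − 1 = 0.3354 and g(1) = 1 − Σzᵢ/Kᵢ = -0.1038, so a root lies in (0, 1).
Newton–Raphson from V/F = 0.47:
  V/F = 0.4700: g = 0.06617, g' = -0.3622 → V/F = 0.6527
  V/F = 0.6527: g = 0.00477, g' = -0.3173 → V/F = 0.6677
  V/F = 0.6677: g = 0.00001, g' = -0.3154 → V/F = 0.6678
Converged at V/F = 0.6678.
Compositions from xᵢ = zᵢ/(1+V/F(Kᵢ−1)), yᵢ = Kᵢxᵢ:
  1: x = 0.0808, y = 0.2554
  2: x = 0.0580, y = 0.0836
  3: x = 0.2529, y = 0.3040
  4: x = 0.6083, y = 0.3570

x_2 = 0.0580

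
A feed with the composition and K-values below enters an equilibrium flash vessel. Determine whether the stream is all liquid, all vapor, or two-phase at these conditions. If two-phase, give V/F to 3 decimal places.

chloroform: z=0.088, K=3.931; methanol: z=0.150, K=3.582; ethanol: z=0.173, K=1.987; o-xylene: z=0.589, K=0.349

ΣzᵢKᵢ = 1.433; Σzᵢ/Kᵢ = 1.839.
Both exceed 1, so a two-phase solution exists.
Rachford–Rice: g(ψ) = Σ zᵢ(Kᵢ−1)/(1+ψ(Kᵢ−1)) = 0.
Newton–Raphson from ψ = 0.5:
  ψ = 0.500: g = -0.1805, g' = -0.939 → ψ = 0.308
  ψ = 0.308: g = 0.0028, g' = -1.009 → ψ = 0.311
Converged at ψ = 0.311.

two-phase, V/F = 0.311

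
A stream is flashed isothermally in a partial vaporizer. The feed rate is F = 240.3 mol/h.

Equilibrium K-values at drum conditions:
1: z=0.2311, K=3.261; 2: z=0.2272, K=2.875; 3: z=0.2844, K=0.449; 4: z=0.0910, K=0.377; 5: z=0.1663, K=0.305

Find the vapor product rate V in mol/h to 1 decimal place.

V = 117.3 mol/h

Rachford–Rice: g(V/F) = Σ zᵢ(Kᵢ−1)/(1+V/F(Kᵢ−1)) = 0.
Feasibility: ΣzᵢKᵢ = 1.6195, Σzᵢ/Kᵢ = 1.5699 — both > 1, two phases present.
Newton–Raphson from V/F = 0.5:
  V/F = 0.5000: g = -0.01064, g' = -0.9007 → V/F = 0.4882
Converged at V/F = 0.4882.
Then V = V/F·F = 0.4882·240.3 = 117.3 mol/h and L = F − V = 123.0 mol/h.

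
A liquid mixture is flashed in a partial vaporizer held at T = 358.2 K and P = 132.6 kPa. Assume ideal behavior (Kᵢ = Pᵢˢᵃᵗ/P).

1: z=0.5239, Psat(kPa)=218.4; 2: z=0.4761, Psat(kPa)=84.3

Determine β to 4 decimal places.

β = 0.7025

Raoult's law: Kᵢ = Pᵢˢᵃᵗ/P = Pᵢˢᵃᵗ/132.6.
  K_1 = 218.4/132.6 = 1.647059, K_2 = 84.3/132.6 = 0.635747
Newton iteration, β⁰ = 0.31:
  β = 0.3100: g = 0.08686, g' = -0.2325 → β = 0.6837
  β = 0.6837: g = 0.00410, g' = -0.2174 → β = 0.7025
Converged at β = 0.7025.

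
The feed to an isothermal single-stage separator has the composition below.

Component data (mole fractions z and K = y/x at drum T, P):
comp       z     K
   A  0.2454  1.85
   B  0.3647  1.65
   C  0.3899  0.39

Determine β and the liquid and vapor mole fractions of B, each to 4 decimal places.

β = 0.4640, x_B = 0.2802, y_B = 0.4623

Material balance + equilibrium reduce to Σ zᵢ(Kᵢ−1)/(1+β(Kᵢ−1)) = 0.
Feasibility: ΣzᵢKᵢ = 1.2078, Σzᵢ/Kᵢ = 1.3534 — both > 1, two phases present.
Iterate (Newton) starting at β = 0.5:
  β = 0.5000: g = -0.01693, g' = -0.4754 → β = 0.4644
  β = 0.4644: g = -0.00020, g' = -0.4645 → β = 0.4640
Converged at β = 0.4640.
Compositions from xᵢ = zᵢ/(1+β(Kᵢ−1)), yᵢ = Kᵢxᵢ:
  A: x = 0.1760, y = 0.3256
  B: x = 0.2802, y = 0.4623
  C: x = 0.5438, y = 0.2121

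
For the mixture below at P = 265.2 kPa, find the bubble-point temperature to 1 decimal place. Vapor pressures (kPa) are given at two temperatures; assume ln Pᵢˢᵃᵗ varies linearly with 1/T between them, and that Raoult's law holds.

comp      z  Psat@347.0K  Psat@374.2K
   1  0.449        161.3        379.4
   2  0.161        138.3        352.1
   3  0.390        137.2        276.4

T = 366.0 K

Bubble-point temperature: ΣzᵢPᵢˢᵃᵗ(T) = P. Interpolate ln Pᵢˢᵃᵗ = aᵢ + bᵢ/T.
  T = 347.0 K: ΣzᵢPᵢˢᵃᵗ = 148.20 kPa
  T = 374.2 K: ΣzᵢPᵢˢᵃᵗ = 334.83 kPa
  T = 360.6 K: ΣzᵢPᵢˢᵃᵗ = 226.00 kPa
  T = 367.4 K: ΣzᵢPᵢˢᵃᵗ = 276.03 kPa
  T = 364.0 K: ΣzᵢPᵢˢᵃᵗ = 249.98 kPa
  T = 365.7 K: ΣzᵢPᵢˢᵃᵗ = 262.74 kPa
Interpolating between 365.7 K and 367.4 K gives T ≈ 366.0 K.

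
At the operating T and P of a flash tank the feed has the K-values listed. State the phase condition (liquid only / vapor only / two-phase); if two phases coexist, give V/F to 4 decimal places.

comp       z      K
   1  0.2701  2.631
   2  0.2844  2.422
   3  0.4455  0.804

ΣzᵢKᵢ = 1.7576; Σzᵢ/Kᵢ = 0.7742.
Since Σzᵢ/Kᵢ < 1 the mixture is above its dew point — single vapor phase.

vapor only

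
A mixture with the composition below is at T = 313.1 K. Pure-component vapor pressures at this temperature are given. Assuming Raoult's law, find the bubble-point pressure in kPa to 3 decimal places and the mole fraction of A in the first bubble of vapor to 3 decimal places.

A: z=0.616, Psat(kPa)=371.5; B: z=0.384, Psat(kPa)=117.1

Pbub = 273.810 kPa, y_A = 0.836

At the bubble point ψ → 0, so ΣzᵢKᵢ = 1 with Kᵢ = Pᵢˢᵃᵗ/P ⇒ P = ΣzᵢPᵢˢᵃᵗ.
P = 0.616·371.5 + 0.384·117.1 = 273.810 kPa
yᵢ = zᵢPᵢˢᵃᵗ/P ⇒ y_A = 0.616·371.5/273.810 = 0.836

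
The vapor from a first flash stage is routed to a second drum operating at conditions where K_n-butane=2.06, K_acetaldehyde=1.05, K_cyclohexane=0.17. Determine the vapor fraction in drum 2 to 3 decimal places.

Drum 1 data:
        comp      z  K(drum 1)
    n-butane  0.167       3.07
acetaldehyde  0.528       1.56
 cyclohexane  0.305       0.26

Drum 1:
Let ψ₁ = V/F and solve Σ zᵢ(Kᵢ−1)/(1+ψ₁(Kᵢ−1)) = 0.
Check two-phase: ΣzᵢKᵢ = 1.416 > 1 and Σzᵢ/Kᵢ = 1.566 > 1, so g(0) = 0.416 > 0 and g(1) = -0.566 < 0.
Newton iteration, ψ₁⁰ = 0.58:
  ψ₁ = 0.580: g = -0.0151, g' = -0.755 → ψ₁ = 0.560
Converged at ψ₁ = 0.560.
Drum-1 compositions:
  n-butane: x = 0.077, y = 0.238
  acetaldehyde: x = 0.402, y = 0.627
  cyclohexane: x = 0.521, y = 0.135
Drum-2 feed = drum-1 vapor: z₂ = (0.2375, 0.6271, 0.1354).
Drum 2:
Newton–Raphson from ψ₂ = 0.65:
  ψ₂ = 0.650: g = -0.0645, g' = -0.535 → ψ₂ = 0.529
  ψ₂ = 0.529: g = -0.0086, g' = -0.408 → ψ₂ = 0.508
Converged at ψ₂ = 0.508.
  n-butane: x = 0.154, y = 0.318
  acetaldehyde: x = 0.612, y = 0.642
  cyclohexane: x = 0.234, y = 0.040

V/F (drum 2) = 0.508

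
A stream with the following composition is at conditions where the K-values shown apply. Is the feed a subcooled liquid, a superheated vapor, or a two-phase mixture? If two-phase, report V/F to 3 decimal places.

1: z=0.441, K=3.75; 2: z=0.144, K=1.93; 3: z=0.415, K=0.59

superheated vapor

ΣzᵢKᵢ = 2.177; Σzᵢ/Kᵢ = 0.896.
Since Σzᵢ/Kᵢ < 1 the mixture is above its dew point — single vapor phase.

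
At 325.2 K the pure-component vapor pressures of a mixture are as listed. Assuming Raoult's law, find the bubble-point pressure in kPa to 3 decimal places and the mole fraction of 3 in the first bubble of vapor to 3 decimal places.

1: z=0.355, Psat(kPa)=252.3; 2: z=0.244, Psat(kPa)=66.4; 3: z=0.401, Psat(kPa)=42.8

Pbub = 122.931 kPa, y_3 = 0.140

At the bubble point ψ → 0, so ΣzᵢKᵢ = 1 with Kᵢ = Pᵢˢᵃᵗ/P ⇒ P = ΣzᵢPᵢˢᵃᵗ.
P = 0.355·252.3 + 0.244·66.4 + 0.401·42.8 = 122.931 kPa
yᵢ = zᵢPᵢˢᵃᵗ/P ⇒ y_3 = 0.401·42.8/122.931 = 0.140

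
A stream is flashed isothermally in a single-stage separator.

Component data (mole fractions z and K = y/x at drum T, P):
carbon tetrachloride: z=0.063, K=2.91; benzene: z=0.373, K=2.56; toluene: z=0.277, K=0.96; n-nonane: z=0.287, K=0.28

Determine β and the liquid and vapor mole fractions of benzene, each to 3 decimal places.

Newton–Raphson from β = 0.5:
  β = 0.500: g = 0.0543, g' = -0.710 → β = 0.576
  β = 0.576: g = -0.0009, g' = -0.739 → β = 0.575
Converged at β = 0.575.
Compositions from xᵢ = zᵢ/(1+β(Kᵢ−1)), yᵢ = Kᵢxᵢ:
  carbon tetrachloride: x = 0.030, y = 0.087
  benzene: x = 0.197, y = 0.503
  toluene: x = 0.284, y = 0.272
  n-nonane: x = 0.490, y = 0.137

β = 0.575, x_benzene = 0.197, y_benzene = 0.503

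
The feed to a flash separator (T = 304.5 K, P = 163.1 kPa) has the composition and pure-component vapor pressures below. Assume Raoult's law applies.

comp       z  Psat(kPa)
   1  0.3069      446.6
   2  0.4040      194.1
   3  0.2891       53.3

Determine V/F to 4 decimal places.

V/F = 0.6059

Raoult's law: Kᵢ = Pᵢˢᵃᵗ/P = Pᵢˢᵃᵗ/163.1.
  K_1 = 446.6/163.1 = 2.738197, K_2 = 194.1/163.1 = 1.190067, K_3 = 53.3/163.1 = 0.326793
Rachford–Rice: g(V/F) = Σ zᵢ(Kᵢ−1)/(1+V/F(Kᵢ−1)) = 0.
g(0) = ΣzᵢKᵢ − 1 = 0.4156 and g(1) = 1 − Σzᵢ/Kᵢ = -0.3362, so a root lies in (0, 1).
Newton–Raphson from V/F = 0.5:
  V/F = 0.5000: g = 0.06215, g' = -0.5753 → V/F = 0.6080
  V/F = 0.6080: g = -0.00132, g' = -0.6064 → V/F = 0.6059
Converged at V/F = 0.6059.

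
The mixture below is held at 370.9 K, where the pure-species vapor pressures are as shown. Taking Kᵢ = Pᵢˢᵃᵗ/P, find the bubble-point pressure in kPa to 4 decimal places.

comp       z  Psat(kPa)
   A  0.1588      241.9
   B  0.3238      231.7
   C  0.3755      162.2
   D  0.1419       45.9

At the bubble point ψ → 0, so ΣzᵢKᵢ = 1 with Kᵢ = Pᵢˢᵃᵗ/P ⇒ P = ΣzᵢPᵢˢᵃᵗ.
P = 0.1588·241.9 + 0.3238·231.7 + 0.3755·162.2 + 0.1419·45.9 = 180.8575 kPa

Pbub = 180.8575 kPa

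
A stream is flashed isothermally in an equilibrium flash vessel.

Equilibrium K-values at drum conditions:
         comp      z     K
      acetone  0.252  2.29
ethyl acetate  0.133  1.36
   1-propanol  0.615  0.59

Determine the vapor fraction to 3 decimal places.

Material balance + equilibrium reduce to Σ zᵢ(Kᵢ−1)/(1+ψ(Kᵢ−1)) = 0.
Feasibility: ΣzᵢKᵢ = 1.121, Σzᵢ/Kᵢ = 1.250 — both > 1, two phases present.
Iterate (Newton) starting at ψ = 0.5:
  ψ = 0.500: g = -0.0790, g' = -0.331 → ψ = 0.261
  ψ = 0.261: g = 0.0045, g' = -0.379 → ψ = 0.273
Converged at ψ = 0.273.

ψ = 0.273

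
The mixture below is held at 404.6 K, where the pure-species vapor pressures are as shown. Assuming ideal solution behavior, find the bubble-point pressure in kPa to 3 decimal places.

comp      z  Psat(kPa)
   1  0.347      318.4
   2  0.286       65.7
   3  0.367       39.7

At the bubble point ψ → 0, so ΣzᵢKᵢ = 1 with Kᵢ = Pᵢˢᵃᵗ/P ⇒ P = ΣzᵢPᵢˢᵃᵗ.
P = 0.347·318.4 + 0.286·65.7 + 0.367·39.7 = 143.845 kPa

Pbub = 143.845 kPa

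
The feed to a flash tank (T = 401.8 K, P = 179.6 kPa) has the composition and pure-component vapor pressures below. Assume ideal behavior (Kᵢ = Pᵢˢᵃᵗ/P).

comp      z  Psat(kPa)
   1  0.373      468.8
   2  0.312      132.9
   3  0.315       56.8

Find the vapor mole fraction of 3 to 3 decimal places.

Raoult's law: Kᵢ = Pᵢˢᵃᵗ/P = Pᵢˢᵃᵗ/179.6.
  K_1 = 468.8/179.6 = 2.61024, K_2 = 132.9/179.6 = 0.73998, K_3 = 56.8/179.6 = 0.31626
Let β = V/F and solve Σ zᵢ(Kᵢ−1)/(1+β(Kᵢ−1)) = 0.
Check two-phase: ΣzᵢKᵢ = 1.304 > 1 and Σzᵢ/Kᵢ = 1.561 > 1, so g(0) = 0.304 > 0 and g(1) = -0.561 < 0.
Iterate (Newton) starting at β = 0.5:
  β = 0.500: g = -0.0878, g' = -0.665 → β = 0.368
  β = 0.368: g = -0.0003, g' = -0.670 → β = 0.367
Converged at β = 0.367.
Compositions from xᵢ = zᵢ/(1+β(Kᵢ−1)), yᵢ = Kᵢxᵢ:
  1: x = 0.234, y = 0.612
  2: x = 0.345, y = 0.255
  3: x = 0.421, y = 0.133

y_3 = 0.133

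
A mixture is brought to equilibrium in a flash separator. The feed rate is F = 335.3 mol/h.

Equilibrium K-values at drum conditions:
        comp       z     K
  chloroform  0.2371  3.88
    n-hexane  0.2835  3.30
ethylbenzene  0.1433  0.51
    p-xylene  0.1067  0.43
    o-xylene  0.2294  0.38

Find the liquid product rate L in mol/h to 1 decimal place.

Rachford–Rice: g(V/F) = Σ zᵢ(Kᵢ−1)/(1+V/F(Kᵢ−1)) = 0.
Check two-phase: ΣzᵢKᵢ = 2.0616 > 1 and Σzᵢ/Kᵢ = 1.2798 > 1, so g(0) = 1.0616 > 0 and g(1) = -0.2798 < 0.
Iterate (Newton) starting at V/F = 0.5:
  V/F = 0.5000: g = 0.19894, g' = -0.9681 → V/F = 0.7055
  V/F = 0.7055: g = 0.01201, g' = -0.8879 → V/F = 0.7190
Converged at V/F = 0.7190.
Then V = V/F·F = 0.7190·335.3 = 241.1 mol/h and L = F − V = 94.2 mol/h.

L = 94.2 mol/h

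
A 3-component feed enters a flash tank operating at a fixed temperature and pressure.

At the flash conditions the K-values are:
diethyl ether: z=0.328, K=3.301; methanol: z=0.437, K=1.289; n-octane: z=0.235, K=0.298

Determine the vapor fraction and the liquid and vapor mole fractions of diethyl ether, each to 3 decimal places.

ψ = 0.790, x_diethyl ether = 0.116, y_diethyl ether = 0.384

Rachford–Rice: g(ψ) = Σ zᵢ(Kᵢ−1)/(1+ψ(Kᵢ−1)) = 0.
g(0) = ΣzᵢKᵢ − 1 = 0.716 and g(1) = 1 − Σzᵢ/Kᵢ = -0.227, so a root lies in (0, 1).
Newton–Raphson from ψ = 0.5:
  ψ = 0.500: g = 0.2071, g' = -0.678 → ψ = 0.805
  ψ = 0.805: g = -0.0126, g' = -0.850 → ψ = 0.791
  ψ = 0.791: g = -0.0002, g' = -0.827 → ψ = 0.790
Converged at ψ = 0.790.
Compositions from xᵢ = zᵢ/(1+ψ(Kᵢ−1)), yᵢ = Kᵢxᵢ:
  diethyl ether: x = 0.116, y = 0.384
  methanol: x = 0.356, y = 0.459
  n-octane: x = 0.528, y = 0.157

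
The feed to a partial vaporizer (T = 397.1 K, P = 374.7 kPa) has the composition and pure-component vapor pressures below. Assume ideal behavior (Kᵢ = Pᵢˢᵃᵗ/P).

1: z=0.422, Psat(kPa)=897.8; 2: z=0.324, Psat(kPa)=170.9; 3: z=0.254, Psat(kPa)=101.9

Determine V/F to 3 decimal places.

V/F = 0.259

Raoult's law: Kᵢ = Pᵢˢᵃᵗ/P = Pᵢˢᵃᵗ/374.7.
  K_1 = 897.8/374.7 = 2.39605, K_2 = 170.9/374.7 = 0.45610, K_3 = 101.9/374.7 = 0.27195
Rachford–Rice: g(V/F) = Σ zᵢ(Kᵢ−1)/(1+V/F(Kᵢ−1)) = 0.
Check two-phase: ΣzᵢKᵢ = 1.228 > 1 and Σzᵢ/Kᵢ = 1.820 > 1, so g(0) = 0.228 > 0 and g(1) = -0.820 < 0.
Newton–Raphson from V/F = 0.61:
  V/F = 0.610: g = -0.2782, g' = -0.890 → V/F = 0.297
  V/F = 0.297: g = -0.0300, g' = -0.766 → V/F = 0.258
  V/F = 0.258: g = 0.0002, g' = -0.778 → V/F = 0.259
Converged at V/F = 0.259.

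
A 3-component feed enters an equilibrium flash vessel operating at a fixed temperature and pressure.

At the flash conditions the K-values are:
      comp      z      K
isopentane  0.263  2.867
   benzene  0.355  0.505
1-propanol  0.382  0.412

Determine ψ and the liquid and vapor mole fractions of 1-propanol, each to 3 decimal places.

Rachford–Rice: g(ψ) = Σ zᵢ(Kᵢ−1)/(1+ψ(Kᵢ−1)) = 0.
g(0) = ΣzᵢKᵢ − 1 = 0.091 and g(1) = 1 − Σzᵢ/Kᵢ = -0.722, so a root lies in (0, 1).
Iterate (Newton) starting at ψ = 0.48:
  ψ = 0.480: g = -0.2845, g' = -0.661 → ψ = 0.050
  ψ = 0.050: g = 0.0379, g' = -0.999 → ψ = 0.088
  ψ = 0.088: g = 0.0016, g' = -0.919 → ψ = 0.089
Converged at ψ = 0.089.
Compositions from xᵢ = zᵢ/(1+ψ(Kᵢ−1)), yᵢ = Kᵢxᵢ:
  isopentane: x = 0.225, y = 0.646
  benzene: x = 0.371, y = 0.188
  1-propanol: x = 0.403, y = 0.166

ψ = 0.089, x_1-propanol = 0.403, y_1-propanol = 0.166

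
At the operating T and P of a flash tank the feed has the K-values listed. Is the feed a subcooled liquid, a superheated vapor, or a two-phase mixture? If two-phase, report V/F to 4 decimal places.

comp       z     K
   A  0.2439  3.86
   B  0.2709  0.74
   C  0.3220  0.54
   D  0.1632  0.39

two-phase, V/F = 0.3069

ΣzᵢKᵢ = 1.3794; Σzᵢ/Kᵢ = 1.4440.
Both exceed 1, so a two-phase solution exists.
Newton iteration, ψ⁰ = 0.48:
  ψ = 0.4800: g = -0.11736, g' = -0.6119 → ψ = 0.2882
  ψ = 0.2882: g = 0.01469, g' = -0.8008 → ψ = 0.3065
  ψ = 0.3065: g = 0.00027, g' = -0.7723 → ψ = 0.3069
Converged at ψ = 0.3069.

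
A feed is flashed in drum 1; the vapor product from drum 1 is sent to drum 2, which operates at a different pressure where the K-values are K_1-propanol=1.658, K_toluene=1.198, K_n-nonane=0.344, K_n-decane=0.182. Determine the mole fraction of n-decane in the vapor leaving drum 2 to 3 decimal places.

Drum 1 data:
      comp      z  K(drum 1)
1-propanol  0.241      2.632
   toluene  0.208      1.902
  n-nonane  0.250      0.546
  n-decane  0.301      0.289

y_n-decane (drum 2) = 0.030

Drum 1:
Rachford–Rice: g(ψ₁) = Σ zᵢ(Kᵢ−1)/(1+ψ₁(Kᵢ−1)) = 0.
g(0) = ΣzᵢKᵢ − 1 = 0.253 and g(1) = 1 − Σzᵢ/Kᵢ = -0.700, so a root lies in (0, 1).
Newton–Raphson from ψ₁ = 0.5:
  ψ₁ = 0.500: g = -0.1330, g' = -0.728 → ψ₁ = 0.317
  ψ₁ = 0.317: g = -0.0039, g' = -0.705 → ψ₁ = 0.312
Converged at ψ₁ = 0.312.
Drum-1 compositions:
  1-propanol: x = 0.160, y = 0.420
  toluene: x = 0.162, y = 0.309
  n-nonane: x = 0.291, y = 0.159
  n-decane: x = 0.387, y = 0.112
Drum-2 feed = drum-1 vapor: z₂ = (0.4204, 0.3088, 0.1590, 0.1118).
Drum 2:
Rachford–Rice: g(ψ₂) = Σ zᵢ(Kᵢ−1)/(1+ψ₂(Kᵢ−1)) = 0.
Feasibility: ΣzᵢKᵢ = 1.142, Σzᵢ/Kᵢ = 1.588 — both > 1, two phases present.
Iterate (Newton) starting at ψ₂ = 0.39:
  ψ₂ = 0.390: g = 0.0025, g' = -0.411 → ψ₂ = 0.396
Converged at ψ₂ = 0.396.
  1-propanol: x = 0.334, y = 0.553
  toluene: x = 0.286, y = 0.343
  n-nonane: x = 0.215, y = 0.074
  n-decane: x = 0.165, y = 0.030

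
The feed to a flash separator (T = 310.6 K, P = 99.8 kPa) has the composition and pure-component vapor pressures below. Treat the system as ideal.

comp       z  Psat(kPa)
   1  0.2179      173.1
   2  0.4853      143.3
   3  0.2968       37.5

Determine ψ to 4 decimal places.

Raoult's law: Kᵢ = Pᵢˢᵃᵗ/P = Pᵢˢᵃᵗ/99.8.
  K_1 = 173.1/99.8 = 1.734469, K_2 = 143.3/99.8 = 1.435872, K_3 = 37.5/99.8 = 0.375752
Rachford–Rice: g(ψ) = Σ zᵢ(Kᵢ−1)/(1+ψ(Kᵢ−1)) = 0.
Feasibility: ΣzᵢKᵢ = 1.1863, Σzᵢ/Kᵢ = 1.2535 — both > 1, two phases present.
Newton iteration, ψ⁰ = 0.47:
  ψ = 0.4700: g = 0.03233, g' = -0.3601 → ψ = 0.5598
  ψ = 0.5598: g = -0.00134, g' = -0.3919 → ψ = 0.5563
Converged at ψ = 0.5563.

ψ = 0.5563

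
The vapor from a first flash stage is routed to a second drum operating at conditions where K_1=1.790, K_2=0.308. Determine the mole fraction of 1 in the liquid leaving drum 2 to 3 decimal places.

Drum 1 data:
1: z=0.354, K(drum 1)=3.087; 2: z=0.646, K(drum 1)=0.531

Drum 1:
Material balance + equilibrium reduce to Σ zᵢ(Kᵢ−1)/(1+ψ₁(Kᵢ−1)) = 0.
Feasibility: ΣzᵢKᵢ = 1.436, Σzᵢ/Kᵢ = 1.331 — both > 1, two phases present.
Newton–Raphson from ψ₁ = 0.48:
  ψ₁ = 0.480: g = -0.0219, g' = -0.621 → ψ₁ = 0.445
Converged at ψ₁ = 0.445.
Drum-1 compositions:
  1: x = 0.183, y = 0.566
  2: x = 0.817, y = 0.434
Drum-2 feed = drum-1 vapor: z₂ = (0.5664, 0.4336).
Drum 2:
Rachford–Rice: g(ψ₂) = Σ zᵢ(Kᵢ−1)/(1+ψ₂(Kᵢ−1)) = 0.
Feasibility: ΣzᵢKᵢ = 1.147, Σzᵢ/Kᵢ = 1.724 — both > 1, two phases present.
Newton iteration, ψ₂⁰ = 0.59:
  ψ₂ = 0.590: g = -0.2018, g' = -0.757 → ψ₂ = 0.324
  ψ₂ = 0.324: g = -0.0302, g' = -0.569 → ψ₂ = 0.270
Converged at ψ₂ = 0.270.
  1: x = 0.467, y = 0.836
  2: x = 0.533, y = 0.164

x_1 (drum 2) = 0.467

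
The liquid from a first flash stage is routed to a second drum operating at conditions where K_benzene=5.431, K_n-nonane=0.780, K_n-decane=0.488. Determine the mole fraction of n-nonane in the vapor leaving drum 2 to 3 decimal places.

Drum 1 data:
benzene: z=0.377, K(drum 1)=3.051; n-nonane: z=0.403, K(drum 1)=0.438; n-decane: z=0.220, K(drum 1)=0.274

y_n-nonane (drum 2) = 0.427

Drum 1:
Rachford–Rice: g(ψ₁) = Σ zᵢ(Kᵢ−1)/(1+ψ₁(Kᵢ−1)) = 0.
Feasibility: ΣzᵢKᵢ = 1.387, Σzᵢ/Kᵢ = 1.847 — both > 1, two phases present.
Newton iteration, ψ₁⁰ = 0.5:
  ψ₁ = 0.500: g = -0.1840, g' = -0.919 → ψ₁ = 0.300
  ψ₁ = 0.300: g = 0.0024, g' = -0.982 → ψ₁ = 0.302
Converged at ψ₁ = 0.302.
Drum-1 compositions:
  benzene: x = 0.233, y = 0.710
  n-nonane: x = 0.485, y = 0.213
  n-decane: x = 0.282, y = 0.077
Drum-2 feed = drum-1 liquid: z₂ = (0.2328, 0.4854, 0.2818).
Drum 2:
Rachford–Rice: g(ψ₂) = Σ zᵢ(Kᵢ−1)/(1+ψ₂(Kᵢ−1)) = 0.
g(0) = ΣzᵢKᵢ − 1 = 0.780 and g(1) = 1 − Σzᵢ/Kᵢ = -0.243, so a root lies in (0, 1).
Newton–Raphson from ψ₂ = 0.56:
  ψ₂ = 0.560: g = -0.0278, g' = -0.553 → ψ₂ = 0.510
  ψ₂ = 0.510: g = 0.0010, g' = -0.596 → ψ₂ = 0.511
Converged at ψ₂ = 0.511.
  benzene: x = 0.071, y = 0.387
  n-nonane: x = 0.547, y = 0.427
  n-decane: x = 0.382, y = 0.186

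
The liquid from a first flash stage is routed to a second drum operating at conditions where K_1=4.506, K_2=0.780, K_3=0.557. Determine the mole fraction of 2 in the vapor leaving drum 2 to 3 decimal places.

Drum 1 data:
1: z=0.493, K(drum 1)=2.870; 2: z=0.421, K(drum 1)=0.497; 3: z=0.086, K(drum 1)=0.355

y_2 (drum 2) = 0.566

Drum 1:
Material balance + equilibrium reduce to Σ zᵢ(Kᵢ−1)/(1+ψ₁(Kᵢ−1)) = 0.
g(0) = ΣzᵢKᵢ − 1 = 0.655 and g(1) = 1 − Σzᵢ/Kᵢ = -0.261, so a root lies in (0, 1).
Iterate (Newton) starting at ψ₁ = 0.32:
  ψ₁ = 0.320: g = 0.2545, g' = -0.883 → ψ₁ = 0.608
  ψ₁ = 0.608: g = 0.0349, g' = -0.695 → ψ₁ = 0.658
  ψ₁ = 0.658: g = 0.0001, g' = -0.693 → ψ₁ = 0.659
Converged at ψ₁ = 0.659.
Drum-1 compositions:
  1: x = 0.221, y = 0.634
  2: x = 0.630, y = 0.313
  3: x = 0.150, y = 0.053
Drum-2 feed = drum-1 liquid: z₂ = (0.2209, 0.6296, 0.1495).
Drum 2:
Let ψ₂ = V/F and solve Σ zᵢ(Kᵢ−1)/(1+ψ₂(Kᵢ−1)) = 0.
Feasibility: ΣzᵢKᵢ = 1.570, Σzᵢ/Kᵢ = 1.125 — both > 1, two phases present.
Newton–Raphson from ψ₂ = 0.5:
  ψ₂ = 0.500: g = 0.0406, g' = -0.445 → ψ₂ = 0.591
  ψ₂ = 0.591: g = 0.0031, g' = -0.382 → ψ₂ = 0.599
Converged at ψ₂ = 0.599.
  1: x = 0.071, y = 0.321
  2: x = 0.725, y = 0.566
  3: x = 0.204, y = 0.113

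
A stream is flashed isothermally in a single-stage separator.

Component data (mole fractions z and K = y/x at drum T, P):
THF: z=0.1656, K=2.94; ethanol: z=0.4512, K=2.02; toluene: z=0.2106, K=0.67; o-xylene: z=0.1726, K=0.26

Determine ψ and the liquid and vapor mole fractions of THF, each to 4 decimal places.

Rachford–Rice: g(ψ) = Σ zᵢ(Kᵢ−1)/(1+ψ(Kᵢ−1)) = 0.
Feasibility: ΣzᵢKᵢ = 1.5843, Σzᵢ/Kᵢ = 1.2579 — both > 1, two phases present.
Newton–Raphson from ψ = 0.5:
  ψ = 0.5000: g = 0.18189, g' = -0.6375 → ψ = 0.7853
  ψ = 0.7853: g = -0.01590, g' = -0.8231 → ψ = 0.7660
  ψ = 0.7660: g = -0.00029, g' = -0.7936 → ψ = 0.7656
Converged at ψ = 0.7656.
Compositions from xᵢ = zᵢ/(1+ψ(Kᵢ−1)), yᵢ = Kᵢxᵢ:
  THF: x = 0.0666, y = 0.1959
  ethanol: x = 0.2533, y = 0.5118
  toluene: x = 0.2818, y = 0.1888
  o-xylene: x = 0.3982, y = 0.1035

ψ = 0.7656, x_THF = 0.0666, y_THF = 0.1959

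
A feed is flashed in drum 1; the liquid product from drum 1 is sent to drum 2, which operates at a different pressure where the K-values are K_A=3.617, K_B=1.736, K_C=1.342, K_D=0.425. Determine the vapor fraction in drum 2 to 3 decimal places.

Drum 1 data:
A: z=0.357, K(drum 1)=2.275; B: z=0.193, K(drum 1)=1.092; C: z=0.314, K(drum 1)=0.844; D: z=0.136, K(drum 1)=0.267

V/F (drum 2) = 0.882

Drum 1:
Let ψ₁ = V/F and solve Σ zᵢ(Kᵢ−1)/(1+ψ₁(Kᵢ−1)) = 0.
Feasibility: ΣzᵢKᵢ = 1.324, Σzᵢ/Kᵢ = 1.215 — both > 1, two phases present.
Iterate (Newton) starting at ψ₁ = 0.53:
  ψ₁ = 0.530: g = 0.0721, g' = -0.413 → ψ₁ = 0.705
  ψ₁ = 0.705: g = -0.0049, g' = -0.485 → ψ₁ = 0.695
Converged at ψ₁ = 0.695.
Drum-1 compositions:
  A: x = 0.189, y = 0.431
  B: x = 0.181, y = 0.198
  C: x = 0.352, y = 0.297
  D: x = 0.277, y = 0.074
Drum-2 feed = drum-1 liquid: z₂ = (0.1893, 0.1814, 0.3522, 0.2771).
Drum 2:
Rachford–Rice: g(ψ₂) = Σ zᵢ(Kᵢ−1)/(1+ψ₂(Kᵢ−1)) = 0.
g(0) = ΣzᵢKᵢ − 1 = 0.590 and g(1) = 1 − Σzᵢ/Kᵢ = -0.071, so a root lies in (0, 1).
Newton iteration, ψ₂⁰ = 0.5:
  ψ₂ = 0.500: g = 0.1914, g' = -0.506 → ψ₂ = 0.878
  ψ₂ = 0.878: g = 0.0021, g' = -0.554 → ψ₂ = 0.882
Converged at ψ₂ = 0.882.
  A: x = 0.057, y = 0.207
  B: x = 0.110, y = 0.191
  C: x = 0.271, y = 0.363
  D: x = 0.562, y = 0.239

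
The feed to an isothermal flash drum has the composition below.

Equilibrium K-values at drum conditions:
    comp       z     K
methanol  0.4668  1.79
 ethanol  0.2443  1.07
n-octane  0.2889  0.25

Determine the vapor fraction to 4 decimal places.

Iterate (Newton) starting at ψ = 0.51:
  ψ = 0.5100: g = -0.07152, g' = -0.5753 → ψ = 0.3857
  ψ = 0.3857: g = -0.00556, g' = -0.4940 → ψ = 0.3744
Converged at ψ = 0.3744.

ψ = 0.3744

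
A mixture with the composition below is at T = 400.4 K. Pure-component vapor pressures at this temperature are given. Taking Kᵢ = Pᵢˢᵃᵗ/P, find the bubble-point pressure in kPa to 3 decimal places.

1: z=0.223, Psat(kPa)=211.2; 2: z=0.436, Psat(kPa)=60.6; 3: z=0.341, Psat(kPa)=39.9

At the bubble point ψ → 0, so ΣzᵢKᵢ = 1 with Kᵢ = Pᵢˢᵃᵗ/P ⇒ P = ΣzᵢPᵢˢᵃᵗ.
P = 0.223·211.2 + 0.436·60.6 + 0.341·39.9 = 87.125 kPa

Pbub = 87.125 kPa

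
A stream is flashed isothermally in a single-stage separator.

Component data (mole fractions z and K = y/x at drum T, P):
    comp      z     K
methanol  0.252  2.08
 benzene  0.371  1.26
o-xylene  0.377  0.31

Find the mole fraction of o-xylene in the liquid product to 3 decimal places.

x_o-xylene = 0.448

Material balance + equilibrium reduce to Σ zᵢ(Kᵢ−1)/(1+β(Kᵢ−1)) = 0.
Check two-phase: ΣzᵢKᵢ = 1.108 > 1 and Σzᵢ/Kᵢ = 1.632 > 1, so g(0) = 0.108 > 0 and g(1) = -0.632 < 0.
Newton iteration, β⁰ = 0.47:
  β = 0.470: g = -0.1185, g' = -0.542 → β = 0.252
  β = 0.252: g = -0.0102, g' = -0.467 → β = 0.230
Converged at β = 0.230.
Compositions from xᵢ = zᵢ/(1+β(Kᵢ−1)), yᵢ = Kᵢxᵢ:
  methanol: x = 0.202, y = 0.420
  benzene: x = 0.350, y = 0.441
  o-xylene: x = 0.448, y = 0.139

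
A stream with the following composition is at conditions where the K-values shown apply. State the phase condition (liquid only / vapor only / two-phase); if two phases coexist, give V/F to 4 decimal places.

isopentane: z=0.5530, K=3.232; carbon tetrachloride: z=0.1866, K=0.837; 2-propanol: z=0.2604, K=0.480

ΣzᵢKᵢ = 2.0685; Σzᵢ/Kᵢ = 0.9365.
Since Σzᵢ/Kᵢ < 1 the mixture is above its dew point — single vapor phase.

vapor only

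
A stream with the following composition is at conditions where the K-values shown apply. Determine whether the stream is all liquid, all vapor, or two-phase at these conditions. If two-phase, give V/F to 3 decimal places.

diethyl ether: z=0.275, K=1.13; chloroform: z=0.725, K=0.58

ΣzᵢKᵢ = 0.731; Σzᵢ/Kᵢ = 1.493.
Since ΣzᵢKᵢ < 1 the mixture is below its bubble point — single liquid phase.

all liquid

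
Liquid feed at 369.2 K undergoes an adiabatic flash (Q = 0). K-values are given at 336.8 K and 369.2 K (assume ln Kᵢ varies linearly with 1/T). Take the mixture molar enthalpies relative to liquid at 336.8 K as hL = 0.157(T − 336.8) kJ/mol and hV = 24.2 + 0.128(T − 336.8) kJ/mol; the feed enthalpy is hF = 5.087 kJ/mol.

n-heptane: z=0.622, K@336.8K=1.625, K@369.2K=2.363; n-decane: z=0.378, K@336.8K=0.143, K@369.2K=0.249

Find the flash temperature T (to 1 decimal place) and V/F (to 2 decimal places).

T = 340.1 K, V/F = 0.19

Adiabatic flash: solve Rachford–Rice at each trial T, then check hF = ψ·hV(T) + (1−ψ)·hL(T).
  T = 336.8 K: K = (1.625, 0.143), RR gives ψ = 0.121, H_out = 2.928 kJ/mol
  T = 369.2 K: K = (2.363, 0.249), RR gives ψ = 0.551, H_out = 17.901 kJ/mol
  T = 353.0 K: K = (1.976, 0.191), RR gives ψ = 0.382, H_out = 11.605 kJ/mol
  T = 344.9 K: K = (1.796, 0.166), RR gives ψ = 0.271, H_out = 7.766 kJ/mol
  T = 340.9 K: K = (1.711, 0.154), RR gives ψ = 0.204, H_out = 5.544 kJ/mol
  T = 338.9 K: K = (1.669, 0.149), RR gives ψ = 0.165, H_out = 4.318 kJ/mol
  T = 339.9 K: K = (1.689, 0.151), RR gives ψ = 0.185, H_out = 4.942 kJ/mol
Linear interpolation between T = 339.9 (H_out = 4.942) and T = 340.9 (H_out = 5.544) on hF = 5.087 gives T ≈ 340.1 K, at which ψ = 0.19.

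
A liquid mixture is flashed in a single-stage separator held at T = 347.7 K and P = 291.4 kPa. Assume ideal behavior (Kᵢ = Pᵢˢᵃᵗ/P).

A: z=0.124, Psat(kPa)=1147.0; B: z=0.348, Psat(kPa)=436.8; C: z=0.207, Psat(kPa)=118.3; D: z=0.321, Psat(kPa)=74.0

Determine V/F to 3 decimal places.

V/F = 0.161

Raoult's law: Kᵢ = Pᵢˢᵃᵗ/P = Pᵢˢᵃᵗ/291.4.
  K_A = 1147.0/291.4 = 3.93617, K_B = 436.8/291.4 = 1.49897, K_C = 118.3/291.4 = 0.40597, K_D = 74.0/291.4 = 0.25395
Material balance + equilibrium reduce to Σ zᵢ(Kᵢ−1)/(1+V/F(Kᵢ−1)) = 0.
Check two-phase: ΣzᵢKᵢ = 1.175 > 1 and Σzᵢ/Kᵢ = 2.038 > 1, so g(0) = 0.175 > 0 and g(1) = -1.038 < 0.
Iterate (Newton) starting at V/F = 0.3:
  V/F = 0.300: g = -0.1136, g' = -0.772 → V/F = 0.153
  V/F = 0.153: g = 0.0070, g' = -0.900 → V/F = 0.161
Converged at V/F = 0.161.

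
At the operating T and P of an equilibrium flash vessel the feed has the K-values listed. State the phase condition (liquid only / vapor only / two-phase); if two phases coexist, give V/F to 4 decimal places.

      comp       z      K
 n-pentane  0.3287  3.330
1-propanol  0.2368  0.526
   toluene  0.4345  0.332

ΣzᵢKᵢ = 1.3634; Σzᵢ/Kᵢ = 1.8576.
Both exceed 1, so a two-phase solution exists.
Rachford–Rice: g(ψ) = Σ zᵢ(Kᵢ−1)/(1+ψ(Kᵢ−1)) = 0.
Newton–Raphson from ψ = 0.51:
  ψ = 0.5100: g = -0.23826, g' = -0.9112 → ψ = 0.2485
  ψ = 0.2485: g = 0.00977, g' = -1.0628 → ψ = 0.2577
  ψ = 0.2577: g = 0.00007, g' = -1.0486 → ψ = 0.2578
Converged at ψ = 0.2578.

two-phase, V/F = 0.2578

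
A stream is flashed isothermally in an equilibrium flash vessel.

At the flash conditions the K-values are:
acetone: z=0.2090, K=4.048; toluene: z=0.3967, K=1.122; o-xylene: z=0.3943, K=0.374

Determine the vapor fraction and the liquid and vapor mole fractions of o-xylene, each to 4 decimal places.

ψ = 0.4058, x_o-xylene = 0.5286, y_o-xylene = 0.1977

Let ψ = V/F and solve Σ zᵢ(Kᵢ−1)/(1+ψ(Kᵢ−1)) = 0.
g(0) = ΣzᵢKᵢ − 1 = 0.4386 and g(1) = 1 − Σzᵢ/Kᵢ = -0.4595, so a root lies in (0, 1).
Newton–Raphson from ψ = 0.5:
  ψ = 0.5000: g = -0.06128, g' = -0.6374 → ψ = 0.4039
  ψ = 0.4039: g = 0.00132, g' = -0.6723 → ψ = 0.4058
Converged at ψ = 0.4058.
Compositions from xᵢ = zᵢ/(1+ψ(Kᵢ−1)), yᵢ = Kᵢxᵢ:
  acetone: x = 0.0934, y = 0.3782
  toluene: x = 0.3780, y = 0.4241
  o-xylene: x = 0.5286, y = 0.1977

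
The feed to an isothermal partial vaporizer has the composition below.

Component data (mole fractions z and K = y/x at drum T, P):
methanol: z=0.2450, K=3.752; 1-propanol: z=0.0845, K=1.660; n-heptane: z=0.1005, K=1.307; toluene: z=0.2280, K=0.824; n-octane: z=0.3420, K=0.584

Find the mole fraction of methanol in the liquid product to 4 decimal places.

Rachford–Rice: g(ψ) = Σ zᵢ(Kᵢ−1)/(1+ψ(Kᵢ−1)) = 0.
Check two-phase: ΣzᵢKᵢ = 1.5785 > 1 and Σzᵢ/Kᵢ = 1.0554 > 1, so g(0) = 0.5785 > 0 and g(1) = -0.0554 < 0.
Newton iteration, ψ⁰ = 0.67:
  ψ = 0.6700: g = 0.05861, g' = -0.3765 → ψ = 0.8257
  ψ = 0.8257: g = 0.00311, g' = -0.3417 → ψ = 0.8348
Converged at ψ = 0.8348.
Compositions from xᵢ = zᵢ/(1+ψ(Kᵢ−1)), yᵢ = Kᵢxᵢ:
  methanol: x = 0.0743, y = 0.2788
  1-propanol: x = 0.0545, y = 0.0904
  n-heptane: x = 0.0800, y = 0.1046
  toluene: x = 0.2673, y = 0.2202
  n-octane: x = 0.5239, y = 0.3060

x_methanol = 0.0743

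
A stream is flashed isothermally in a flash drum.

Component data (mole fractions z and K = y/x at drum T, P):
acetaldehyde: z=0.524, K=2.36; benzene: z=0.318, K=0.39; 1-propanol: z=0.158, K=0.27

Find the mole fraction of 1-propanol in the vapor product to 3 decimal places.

y_1-propanol = 0.064

Newton iteration, β⁰ = 0.5:
  β = 0.500: g = -0.0366, g' = -0.797 → β = 0.454
Converged at β = 0.454.
Compositions from xᵢ = zᵢ/(1+β(Kᵢ−1)), yᵢ = Kᵢxᵢ:
  acetaldehyde: x = 0.324, y = 0.765
  benzene: x = 0.440, y = 0.171
  1-propanol: x = 0.236, y = 0.064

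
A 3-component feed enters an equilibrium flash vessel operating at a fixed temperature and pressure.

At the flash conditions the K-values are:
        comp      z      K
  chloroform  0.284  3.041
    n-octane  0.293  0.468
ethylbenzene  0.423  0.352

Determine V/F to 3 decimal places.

Material balance + equilibrium reduce to Σ zᵢ(Kᵢ−1)/(1+V/F(Kᵢ−1)) = 0.
Check two-phase: ΣzᵢKᵢ = 1.150 > 1 and Σzᵢ/Kᵢ = 1.921 > 1, so g(0) = 0.150 > 0 and g(1) = -0.921 < 0.
Iterate (Newton) starting at V/F = 0.31:
  V/F = 0.310: g = -0.1746, g' = -0.841 → V/F = 0.102
  V/F = 0.102: g = 0.0211, g' = -1.106 → V/F = 0.121
  V/F = 0.121: g = 0.0004, g' = -1.064 → V/F = 0.122
Converged at V/F = 0.122.

V/F = 0.122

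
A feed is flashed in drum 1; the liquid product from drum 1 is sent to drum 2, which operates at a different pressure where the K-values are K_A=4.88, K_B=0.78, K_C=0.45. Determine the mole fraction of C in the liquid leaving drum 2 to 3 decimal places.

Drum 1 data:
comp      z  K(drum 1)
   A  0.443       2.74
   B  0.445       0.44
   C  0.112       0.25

Drum 1:
Material balance + equilibrium reduce to Σ zᵢ(Kᵢ−1)/(1+ψ₁(Kᵢ−1)) = 0.
Feasibility: ΣzᵢKᵢ = 1.438, Σzᵢ/Kᵢ = 1.621 — both > 1, two phases present.
Newton–Raphson from ψ₁ = 0.58:
  ψ₁ = 0.580: g = -0.1341, g' = -0.836 → ψ₁ = 0.420
  ψ₁ = 0.420: g = -0.0027, g' = -0.821 → ψ₁ = 0.416
Converged at ψ₁ = 0.416.
Drum-1 compositions:
  A: x = 0.257, y = 0.704
  B: x = 0.580, y = 0.255
  C: x = 0.163, y = 0.041
Drum-2 feed = drum-1 liquid: z₂ = (0.2569, 0.5802, 0.1628).
Drum 2:
Rachford–Rice: g(ψ₂) = Σ zᵢ(Kᵢ−1)/(1+ψ₂(Kᵢ−1)) = 0.
Feasibility: ΣzᵢKᵢ = 1.780, Σzᵢ/Kᵢ = 1.158 — both > 1, two phases present.
Newton iteration, ψ₂⁰ = 0.43:
  ψ₂ = 0.430: g = 0.1153, g' = -0.662 → ψ₂ = 0.604
  ψ₂ = 0.604: g = 0.0167, g' = -0.494 → ψ₂ = 0.638
  ψ₂ = 0.638: g = 0.0003, g' = -0.475 → ψ₂ = 0.639
Converged at ψ₂ = 0.639.
  A: x = 0.074, y = 0.360
  B: x = 0.675, y = 0.527
  C: x = 0.251, y = 0.113

x_C (drum 2) = 0.251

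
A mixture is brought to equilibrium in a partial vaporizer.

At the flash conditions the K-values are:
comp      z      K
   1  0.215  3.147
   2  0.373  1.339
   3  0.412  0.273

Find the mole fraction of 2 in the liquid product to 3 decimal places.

x_2 = 0.337

Rachford–Rice: g(ψ) = Σ zᵢ(Kᵢ−1)/(1+ψ(Kᵢ−1)) = 0.
g(0) = ΣzᵢKᵢ − 1 = 0.289 and g(1) = 1 − Σzᵢ/Kᵢ = -0.856, so a root lies in (0, 1).
Newton iteration, ψ⁰ = 0.5:
  ψ = 0.500: g = -0.1398, g' = -0.799 → ψ = 0.325
  ψ = 0.325: g = -0.0064, g' = -0.752 → ψ = 0.316
Converged at ψ = 0.316.
Compositions from xᵢ = zᵢ/(1+ψ(Kᵢ−1)), yᵢ = Kᵢxᵢ:
  1: x = 0.128, y = 0.403
  2: x = 0.337, y = 0.451
  3: x = 0.535, y = 0.146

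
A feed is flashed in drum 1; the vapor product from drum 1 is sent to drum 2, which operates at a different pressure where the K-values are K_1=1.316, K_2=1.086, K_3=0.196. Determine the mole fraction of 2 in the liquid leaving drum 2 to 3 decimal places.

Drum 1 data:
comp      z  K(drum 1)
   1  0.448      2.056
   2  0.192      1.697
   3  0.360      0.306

x_2 (drum 2) = 0.231

Drum 1:
Let ψ₁ = V/F and solve Σ zᵢ(Kᵢ−1)/(1+ψ₁(Kᵢ−1)) = 0.
g(0) = ΣzᵢKᵢ − 1 = 0.357 and g(1) = 1 − Σzᵢ/Kᵢ = -0.508, so a root lies in (0, 1).
Newton iteration, ψ₁⁰ = 0.5:
  ψ₁ = 0.500: g = 0.0262, g' = -0.672 → ψ₁ = 0.539
  ψ₁ = 0.539: g = -0.0004, g' = -0.695 → ψ₁ = 0.538
Converged at ψ₁ = 0.538.
Drum-1 compositions:
  1: x = 0.286, y = 0.587
  2: x = 0.140, y = 0.237
  3: x = 0.575, y = 0.176
Drum-2 feed = drum-1 vapor: z₂ = (0.5872, 0.2369, 0.1759).
Drum 2:
Let ψ₂ = V/F and solve Σ zᵢ(Kᵢ−1)/(1+ψ₂(Kᵢ−1)) = 0.
Feasibility: ΣzᵢKᵢ = 1.065, Σzᵢ/Kᵢ = 1.562 — both > 1, two phases present.
Iterate (Newton) starting at ψ₂ = 0.68:
  ψ₂ = 0.680: g = -0.1400, g' = -0.595 → ψ₂ = 0.445
  ψ₂ = 0.445: g = -0.0378, g' = -0.322 → ψ₂ = 0.327
  ψ₂ = 0.327: g = -0.0039, g' = -0.259 → ψ₂ = 0.312
Converged at ψ₂ = 0.312.
  1: x = 0.535, y = 0.703
  2: x = 0.231, y = 0.251
  3: x = 0.235, y = 0.046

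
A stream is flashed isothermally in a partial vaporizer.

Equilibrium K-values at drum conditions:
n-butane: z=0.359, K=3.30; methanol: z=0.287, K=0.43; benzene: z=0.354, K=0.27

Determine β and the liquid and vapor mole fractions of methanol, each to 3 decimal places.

β = 0.265, x_methanol = 0.338, y_methanol = 0.145

Let β = V/F and solve Σ zᵢ(Kᵢ−1)/(1+β(Kᵢ−1)) = 0.
g(0) = ΣzᵢKᵢ − 1 = 0.404 and g(1) = 1 − Σzᵢ/Kᵢ = -1.087, so a root lies in (0, 1).
Newton iteration, β⁰ = 0.5:
  β = 0.500: g = -0.2517, g' = -1.061 → β = 0.263
  β = 0.263: g = 0.0025, g' = -1.156 → β = 0.265
Converged at β = 0.265.
Compositions from xᵢ = zᵢ/(1+β(Kᵢ−1)), yᵢ = Kᵢxᵢ:
  n-butane: x = 0.223, y = 0.736
  methanol: x = 0.338, y = 0.145
  benzene: x = 0.439, y = 0.118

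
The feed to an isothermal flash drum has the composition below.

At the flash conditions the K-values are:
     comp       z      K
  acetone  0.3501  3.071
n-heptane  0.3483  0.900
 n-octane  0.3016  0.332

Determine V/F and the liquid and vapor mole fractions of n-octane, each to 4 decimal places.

Rachford–Rice: g(V/F) = Σ zᵢ(Kᵢ−1)/(1+V/F(Kᵢ−1)) = 0.
Check two-phase: ΣzᵢKᵢ = 1.4888 > 1 and Σzᵢ/Kᵢ = 1.4094 > 1, so g(0) = 0.4888 > 0 and g(1) = -0.4094 < 0.
Newton–Raphson from V/F = 0.5:
  V/F = 0.5000: g = 0.01704, g' = -0.6697 → V/F = 0.5254
  V/F = 0.5254: g = 0.00003, g' = -0.6678 → V/F = 0.5255
Converged at V/F = 0.5255.
Compositions from xᵢ = zᵢ/(1+V/F(Kᵢ−1)), yᵢ = Kᵢxᵢ:
  acetone: x = 0.1676, y = 0.5149
  n-heptane: x = 0.3676, y = 0.3309
  n-octane: x = 0.4647, y = 0.1543

V/F = 0.5255, x_n-octane = 0.4647, y_n-octane = 0.1543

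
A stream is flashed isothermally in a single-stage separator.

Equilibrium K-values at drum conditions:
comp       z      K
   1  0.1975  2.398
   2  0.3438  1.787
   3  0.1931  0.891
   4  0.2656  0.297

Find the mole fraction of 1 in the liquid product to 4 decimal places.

Let β = V/F and solve Σ zᵢ(Kᵢ−1)/(1+β(Kᵢ−1)) = 0.
g(0) = ΣzᵢKᵢ − 1 = 0.3389 and g(1) = 1 − Σzᵢ/Kᵢ = -0.3857, so a root lies in (0, 1).
Iterate (Newton) starting at β = 0.52:
  β = 0.5200: g = 0.03526, g' = -0.5653 → β = 0.5824
  β = 0.5824: g = -0.00090, g' = -0.5964 → β = 0.5809
Converged at β = 0.5809.
Compositions from xᵢ = zᵢ/(1+β(Kᵢ−1)), yᵢ = Kᵢxᵢ:
  1: x = 0.1090, y = 0.2614
  2: x = 0.2359, y = 0.4216
  3: x = 0.2062, y = 0.1837
  4: x = 0.4489, y = 0.1333

x_1 = 0.1090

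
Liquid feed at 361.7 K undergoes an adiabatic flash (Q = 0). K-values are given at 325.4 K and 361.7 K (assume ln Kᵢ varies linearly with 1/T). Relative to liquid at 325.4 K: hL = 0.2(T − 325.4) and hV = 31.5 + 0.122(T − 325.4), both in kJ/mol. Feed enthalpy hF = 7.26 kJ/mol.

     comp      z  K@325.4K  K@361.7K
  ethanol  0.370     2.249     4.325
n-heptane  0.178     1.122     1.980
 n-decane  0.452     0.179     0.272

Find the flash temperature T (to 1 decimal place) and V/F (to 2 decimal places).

T = 329.3 K, V/F = 0.21

Adiabatic flash: solve Rachford–Rice at each trial T, then check hF = ψ·hV(T) + (1−ψ)·hL(T).
  T = 325.4 K: K = (2.249, 1.122, 0.179), RR gives ψ = 0.134, H_out = 4.232 kJ/mol
  T = 361.7 K: K = (4.325, 1.980, 0.272), RR gives ψ = 0.550, H_out = 23.015 kJ/mol
  T = 343.5 K: K = (3.170, 1.512, 0.223), RR gives ψ = 0.396, H_out = 15.543 kJ/mol
  T = 334.4 K: K = (2.680, 1.307, 0.200), RR gives ψ = 0.287, H_out = 10.651 kJ/mol
  T = 329.9 K: K = (2.458, 1.212, 0.189), RR gives ψ = 0.219, H_out = 7.706 kJ/mol
  T = 327.6 K: K = (2.350, 1.165, 0.184), RR gives ψ = 0.178, H_out = 6.008 kJ/mol
Linear interpolation between T = 327.6 (H_out = 6.008) and T = 329.9 (H_out = 7.706) on hF = 7.26 gives T ≈ 329.3 K, at which ψ = 0.21.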